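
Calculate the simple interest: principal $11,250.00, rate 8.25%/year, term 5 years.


Formula: I = P * r * t
Substituting: I = $11,250.00 * 0.0825 * 5
Step: I = $11,250.00 * 0.4125
I = $4,640.63

$4,640.63


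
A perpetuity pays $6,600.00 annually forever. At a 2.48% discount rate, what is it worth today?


Formula: PV = C / r
Substituting: PV = $6,600.00 / 0.0248
PV = $266,129.03

$266,129.03


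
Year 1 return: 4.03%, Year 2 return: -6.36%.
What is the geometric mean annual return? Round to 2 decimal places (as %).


Formula: Geometric mean = ((1+r1)*(1+r2))^(1/2) - 1
Product: (1 + 0.0403) * (1 + -0.0636) = 1.0403 * 0.9364 = 0.974137
Square root: 0.974137^0.5 = 0.986984
Geometric mean = 0.986984 - 1 = -0.013016
As percentage: -1.30%

-1.30%


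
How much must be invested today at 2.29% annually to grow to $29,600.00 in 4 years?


Formula: PV = FV / (1 + r)^n
Substituting: PV = $29,600.00 / (1 + 0.0229)^4
Discount factor: (1.0229)^4 = 1.094795
PV = $29,600.00 / 1.094795 = $27,037.03

$27,037.03


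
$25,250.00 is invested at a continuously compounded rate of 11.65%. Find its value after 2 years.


Formula: FV = P * e^(r*t)
Exponent: r*t = 0.1165 * 2 = 0.233
e^(0.233) = 1.262381
FV = $25,250.00 * 1.262381 = $31,875.13

$31,875.13


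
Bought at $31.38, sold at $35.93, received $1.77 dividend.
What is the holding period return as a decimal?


Formula: HPR = (P1 - P0 + D) / P0
Gain: $35.93 - $31.38 + $1.77 = $6.32
HPR = $6.32 / $31.38 = 0.2014

0.2014


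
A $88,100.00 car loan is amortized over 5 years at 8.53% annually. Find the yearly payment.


Formula: PMT = PV * r / (1 - (1+r)^(-n))
Denominator: 1 - (1 + 0.0853)^(-5) = 0.335873
Numerator: $88,100.00 * 0.0853 = 7514.93
PMT = 7514.93 / 0.335873 = $22,374.30

$22,374.30


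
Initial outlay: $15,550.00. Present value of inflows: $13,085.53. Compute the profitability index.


Formula: PI = PV(cash flows) / initial investment
Substituting: PI = $13,085.53 / $15,550.00
PI = 0.8415

0.8415


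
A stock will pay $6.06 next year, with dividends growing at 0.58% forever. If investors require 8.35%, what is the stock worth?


Formula: P = D1 / (r - g)
Spread: r - g = 0.0835 - 0.0058 = 0.0777
Substituting: P = $6.06 / 0.0777
P = $77.99

$77.99


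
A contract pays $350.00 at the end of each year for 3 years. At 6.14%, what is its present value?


Formula: PV = PMT * (1 - (1+r)^(-n)) / r
Discount factor: (1 + 0.0614)^(-3) = 0.836301
Bracket: 1 - 0.836301 = 0.163699
PV = $350.00 * 0.163699 / 0.0614 = $933.14

$933.14


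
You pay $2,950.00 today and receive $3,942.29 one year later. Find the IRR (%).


Formula: IRR = C1/C0 - 1
Substituting: IRR = $3,942.29 / $2,950.00 - 1
Ratio: 1.336369 - 1 = 0.336369
IRR = 33.6369%

33.6369%


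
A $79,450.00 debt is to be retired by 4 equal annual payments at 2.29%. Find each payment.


Formula: PMT = PV * r / (1 - (1+r)^(-n))
Denominator: 1 - (1 + 0.0229)^(-4) = 0.086587
Numerator: $79,450.00 * 0.0229 = 1819.405
PMT = 1819.405 / 0.086587 = $21,012.50

$21,012.50


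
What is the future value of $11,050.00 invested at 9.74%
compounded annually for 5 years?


Formula: FV = P * (1 + r)^n
Substituting: FV = $11,050.00 * (1 + 0.0974)^5
Growth factor: (1.0974)^5 = 1.591566
FV = $11,050.00 * 1.591566 = $17,586.81

$17,586.81


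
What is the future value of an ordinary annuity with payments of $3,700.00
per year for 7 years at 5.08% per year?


Formula: FV = PMT * ((1+r)^n - 1) / r
Growth factor: (1 + 0.0508)^7 = 1.414622
Numerator: 1.414622 - 1 = 0.414622
FV = $3,700.00 * 0.414622 / 0.0508 = $30,198.86

$30,198.86


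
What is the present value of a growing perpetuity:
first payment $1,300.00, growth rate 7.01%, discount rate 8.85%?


Formula: PV = C / (r - g)
Spread: r - g = 0.0885 - 0.0701 = 0.0184
Substituting: PV = $1,300.00 / 0.0184
PV = $70,652.17

$70,652.17


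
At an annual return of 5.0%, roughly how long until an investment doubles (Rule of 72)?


Formula: Years ≈ 72 / r
Substituting: Years ≈ 72 / 5.0
Years ≈ 14.4

14.4 years


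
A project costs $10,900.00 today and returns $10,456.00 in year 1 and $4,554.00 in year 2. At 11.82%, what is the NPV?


Formula: NPV = C0 + C1/(1+r) + C2/(1+r)^2
Discount C1: $10,456.00 / (1 + 0.1182) = $9,350.74
Discount C2: $4,554.00 / (1 + 0.1182)^2 = $3,642.12
NPV = -$10,900.00 + $9,350.74 + $3,642.12 = $2,092.86

$2,092.86


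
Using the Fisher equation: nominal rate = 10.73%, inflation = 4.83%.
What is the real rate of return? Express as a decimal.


Formula: (1 + r_real) = (1 + r_nom) / (1 + inflation)
Substituting: (1 + r_real) = 1.1073 / 1.0483
(1 + r_real) = 1.056282
r_real = 1.056282 - 1 = 0.056282

0.056282


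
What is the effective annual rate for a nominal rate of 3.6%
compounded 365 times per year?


Formula: EAR = (1 + r/m)^m - 1
Period rate: r/m = 0.036 / 365 = 9.9e-05
Compounding: (1 + 9.9e-05)^365 = 1.036654
EAR = 1.036654 - 1 = 0.036654

0.036654


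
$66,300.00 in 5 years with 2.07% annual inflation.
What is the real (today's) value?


Formula: Real value = nominal / (1 + inflation)^years
Price level: (1 + 0.0207)^5 = 1.107875
Real value = $66,300.00 / 1.107875 = $59,844.32

$59,844.32


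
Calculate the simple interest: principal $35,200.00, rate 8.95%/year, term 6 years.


Formula: I = P * r * t
Substituting: I = $35,200.00 * 0.0895 * 6
Step: I = $35,200.00 * 0.537
I = $18,902.40

$18,902.40


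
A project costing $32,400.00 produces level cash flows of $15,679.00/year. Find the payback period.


Formula: Payback = investment / annual cash flow
Substituting: Payback = $32,400.00 / $15,679.00
Payback = 2.0665 years

2.0665 years


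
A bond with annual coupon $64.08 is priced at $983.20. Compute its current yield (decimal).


Formula: Current yield = annual coupon / price
Substituting: CY = $64.08 / $983.20
CY = 0.065175

0.065175


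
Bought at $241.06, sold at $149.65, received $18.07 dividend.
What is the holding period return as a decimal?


Formula: HPR = (P1 - P0 + D) / P0
Gain: $149.65 - $241.06 + $18.07 = -$73.34
HPR = -$73.34 / $241.06 = -0.3042

-0.3042


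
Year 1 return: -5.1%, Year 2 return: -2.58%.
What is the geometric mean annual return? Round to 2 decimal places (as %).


Formula: Geometric mean = ((1+r1)*(1+r2))^(1/2) - 1
Product: (1 + -0.051) * (1 + -0.0258) = 0.949 * 0.9742 = 0.924516
Square root: 0.924516^0.5 = 0.961517
Geometric mean = 0.961517 - 1 = -0.038483
As percentage: -3.85%

-3.85%


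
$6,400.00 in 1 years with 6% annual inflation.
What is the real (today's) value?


Formula: Real value = nominal / (1 + inflation)^years
Price level: (1 + 0.06)^1 = 1.06
Real value = $6,400.00 / 1.06 = $6,037.74

$6,037.74


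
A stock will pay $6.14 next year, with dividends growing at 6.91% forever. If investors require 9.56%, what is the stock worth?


Formula: P = D1 / (r - g)
Spread: r - g = 0.0956 - 0.0691 = 0.0265
Substituting: P = $6.14 / 0.0265
P = $231.70

$231.70


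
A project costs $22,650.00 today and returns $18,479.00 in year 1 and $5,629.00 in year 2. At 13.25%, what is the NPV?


Formula: NPV = C0 + C1/(1+r) + C2/(1+r)^2
Discount C1: $18,479.00 / (1 + 0.1325) = $16,317.00
Discount C2: $5,629.00 / (1 + 0.1325)^2 = $4,388.89
NPV = -$22,650.00 + $16,317.00 + $4,388.89 = -$1,944.11

-$1,944.11


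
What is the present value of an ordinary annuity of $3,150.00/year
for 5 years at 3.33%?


Formula: PV = PMT * (1 - (1+r)^(-n)) / r
Discount factor: (1 + 0.0333)^(-5) = 0.848922
Bracket: 1 - 0.848922 = 0.151078
PV = $3,150.00 * 0.151078 / 0.0333 = $14,291.15

$14,291.15


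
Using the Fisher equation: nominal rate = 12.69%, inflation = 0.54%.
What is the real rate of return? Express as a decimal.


Formula: (1 + r_real) = (1 + r_nom) / (1 + inflation)
Substituting: (1 + r_real) = 1.1269 / 1.0054
(1 + r_real) = 1.120847
r_real = 1.120847 - 1 = 0.120847

0.120847


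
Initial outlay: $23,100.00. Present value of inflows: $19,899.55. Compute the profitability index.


Formula: PI = PV(cash flows) / initial investment
Substituting: PI = $19,899.55 / $23,100.00
PI = 0.8615

0.8615


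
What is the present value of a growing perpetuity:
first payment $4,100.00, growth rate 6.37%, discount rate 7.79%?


Formula: PV = C / (r - g)
Spread: r - g = 0.0779 - 0.0637 = 0.0142
Substituting: PV = $4,100.00 / 0.0142
PV = $288,732.39

$288,732.39


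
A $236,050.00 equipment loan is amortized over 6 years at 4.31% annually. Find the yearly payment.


Formula: PMT = PV * r / (1 - (1+r)^(-n))
Denominator: 1 - (1 + 0.0431)^(-6) = 0.223674
Numerator: $236,050.00 * 0.0431 = 10173.755
PMT = 10173.755 / 0.223674 = $45,484.82

$45,484.82


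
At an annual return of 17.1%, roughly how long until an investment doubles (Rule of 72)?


Formula: Years ≈ 72 / r
Substituting: Years ≈ 72 / 17.1
Years ≈ 4.2

4.2 years


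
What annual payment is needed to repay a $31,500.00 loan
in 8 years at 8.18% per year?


Formula: PMT = PV * r / (1 - (1+r)^(-n))
Denominator: 1 - (1 + 0.0818)^(-8) = 0.466881
Numerator: $31,500.00 * 0.0818 = 2576.7
PMT = 2576.7 / 0.466881 = $5,518.97

$5,518.97


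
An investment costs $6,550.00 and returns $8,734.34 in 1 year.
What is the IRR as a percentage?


Formula: IRR = C1/C0 - 1
Substituting: IRR = $8,734.34 / $6,550.00 - 1
Ratio: 1.333487 - 1 = 0.333487
IRR = 33.3487%

33.3487%


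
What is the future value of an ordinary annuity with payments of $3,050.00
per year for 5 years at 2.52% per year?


Formula: FV = PMT * ((1+r)^n - 1) / r
Growth factor: (1 + 0.0252)^5 = 1.132512
Numerator: 1.132512 - 1 = 0.132512
FV = $3,050.00 * 0.132512 / 0.0252 = $16,038.21

$16,038.21


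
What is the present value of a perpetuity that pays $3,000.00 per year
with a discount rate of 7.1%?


Formula: PV = C / r
Substituting: PV = $3,000.00 / 0.071
PV = $42,253.52

$42,253.52


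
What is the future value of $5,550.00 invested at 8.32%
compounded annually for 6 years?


Formula: FV = P * (1 + r)^n
Substituting: FV = $5,550.00 * (1 + 0.0832)^6
Growth factor: (1.0832)^6 = 1.615295
FV = $5,550.00 * 1.615295 = $8,964.89

$8,964.89


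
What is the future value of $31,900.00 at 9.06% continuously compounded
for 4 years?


Formula: FV = P * e^(r*t)
Exponent: r*t = 0.0906 * 4 = 0.3624
e^(0.3624) = 1.436774
FV = $31,900.00 * 1.436774 = $45,833.08

$45,833.08


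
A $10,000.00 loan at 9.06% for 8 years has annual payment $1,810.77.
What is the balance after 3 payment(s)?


Formula: Balance = PV*(1+r)^k - PMT*((1+r)^k - 1)/r
Growth: (1 + 0.0906)^3 = 1.297169
Accumulated factor: ((1+r)^k - 1)/r = 3.280008
Balance = $10,000.00 * 1.297169 - $1,810.77 * 3.280008
Balance = $7,032.35

$7,032.35


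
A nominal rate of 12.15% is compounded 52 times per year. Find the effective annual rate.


Formula: EAR = (1 + r/m)^m - 1
Period rate: r/m = 0.1215 / 52 = 0.002337
Compounding: (1 + 0.002337)^52 = 1.129029
EAR = 1.129029 - 1 = 0.129029

0.129029


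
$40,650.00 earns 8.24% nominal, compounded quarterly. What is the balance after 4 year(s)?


Formula: FV = P * (1 + r/m)^(m*t)
Period rate: r/m = 0.0824 / 4 = 0.0206
Total periods: m*t = 4 * 4 = 16
Growth factor: (1 + 0.0206)^16 = 1.385763
FV = $40,650.00 * 1.385763 = $56,331.27

$56,331.27


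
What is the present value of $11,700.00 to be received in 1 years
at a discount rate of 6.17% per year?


Formula: PV = FV / (1 + r)^n
Substituting: PV = $11,700.00 / (1 + 0.0617)^1
Discount factor: (1.0617)^1 = 1.0617
PV = $11,700.00 / 1.0617 = $11,020.06

$11,020.06


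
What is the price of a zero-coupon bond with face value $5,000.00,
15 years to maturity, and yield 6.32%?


Formula: Price = FV / (1 + r)^n
Substituting: Price = $5,000.00 / (1 + 0.0632)^15
Discount factor: (1.0632)^15 = 2.507405
Price = $5,000.00 / 2.507405 = $1,994.09

$1,994.09


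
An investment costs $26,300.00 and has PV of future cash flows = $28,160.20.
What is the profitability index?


Formula: PI = PV(cash flows) / initial investment
Substituting: PI = $28,160.20 / $26,300.00
PI = 1.0707

1.0707


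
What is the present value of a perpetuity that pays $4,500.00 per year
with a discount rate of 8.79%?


Formula: PV = C / r
Substituting: PV = $4,500.00 / 0.0879
PV = $51,194.54

$51,194.54


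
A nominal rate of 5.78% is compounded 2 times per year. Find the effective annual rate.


Formula: EAR = (1 + r/m)^m - 1
Period rate: r/m = 0.0578 / 2 = 0.0289
Compounding: (1 + 0.0289)^2 = 1.058635
EAR = 1.058635 - 1 = 0.058635

0.058635


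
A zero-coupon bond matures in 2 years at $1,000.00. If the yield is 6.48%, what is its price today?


Formula: Price = FV / (1 + r)^n
Substituting: Price = $1,000.00 / (1 + 0.0648)^2
Discount factor: (1.0648)^2 = 1.133799
Price = $1,000.00 / 1.133799 = $881.99

$881.99


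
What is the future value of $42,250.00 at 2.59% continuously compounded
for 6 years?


Formula: FV = P * e^(r*t)
Exponent: r*t = 0.0259 * 6 = 0.1554
e^(0.1554) = 1.168125
FV = $42,250.00 * 1.168125 = $49,353.29

$49,353.29


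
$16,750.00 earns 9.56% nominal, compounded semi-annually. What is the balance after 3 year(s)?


Formula: FV = P * (1 + r/m)^(m*t)
Period rate: r/m = 0.0956 / 2 = 0.0478
Total periods: m*t = 2 * 3 = 6
Growth factor: (1 + 0.0478)^6 = 1.323337
FV = $16,750.00 * 1.323337 = $22,165.89

$22,165.89


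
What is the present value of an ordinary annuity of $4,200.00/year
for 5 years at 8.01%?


Formula: PV = PMT * (1 - (1+r)^(-n)) / r
Discount factor: (1 + 0.0801)^(-5) = 0.680268
Bracket: 1 - 0.680268 = 0.319732
PV = $4,200.00 * 0.319732 / 0.0801 = $16,764.96

$16,764.96


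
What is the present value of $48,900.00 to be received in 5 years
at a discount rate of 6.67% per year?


Formula: PV = FV / (1 + r)^n
Substituting: PV = $48,900.00 / (1 + 0.0667)^5
Discount factor: (1.0667)^5 = 1.381057
PV = $48,900.00 / 1.381057 = $35,407.67

$35,407.67


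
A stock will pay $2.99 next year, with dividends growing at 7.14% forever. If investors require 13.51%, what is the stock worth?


Formula: P = D1 / (r - g)
Spread: r - g = 0.1351 - 0.0714 = 0.0637
Substituting: P = $2.99 / 0.0637
P = $46.94

$46.94


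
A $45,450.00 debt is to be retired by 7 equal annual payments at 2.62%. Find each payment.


Formula: PMT = PV * r / (1 - (1+r)^(-n))
Denominator: 1 - (1 + 0.0262)^(-7) = 0.165597
Numerator: $45,450.00 * 0.0262 = 1190.79
PMT = 1190.79 / 0.165597 = $7,190.90

$7,190.90


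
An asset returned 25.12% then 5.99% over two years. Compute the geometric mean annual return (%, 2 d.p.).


Formula: Geometric mean = ((1+r1)*(1+r2))^(1/2) - 1
Product: (1 + 0.2512) * (1 + 0.0599) = 1.2512 * 1.0599 = 1.326147
Square root: 1.326147^0.5 = 1.151585
Geometric mean = 1.151585 - 1 = 0.151585
As percentage: 15.16%

15.16%


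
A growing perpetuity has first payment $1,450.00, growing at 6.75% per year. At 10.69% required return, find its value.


Formula: PV = C / (r - g)
Spread: r - g = 0.1069 - 0.0675 = 0.0394
Substituting: PV = $1,450.00 / 0.0394
PV = $36,802.03

$36,802.03


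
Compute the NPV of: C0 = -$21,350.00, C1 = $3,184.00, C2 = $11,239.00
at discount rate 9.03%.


Formula: NPV = C0 + C1/(1+r) + C2/(1+r)^2
Discount C1: $3,184.00 / (1 + 0.0903) = $2,920.30
Discount C2: $11,239.00 / (1 + 0.0903)^2 = $9,454.44
NPV = -$21,350.00 + $2,920.30 + $9,454.44 = -$8,975.27

-$8,975.27


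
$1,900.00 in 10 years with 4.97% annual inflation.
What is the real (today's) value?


Formula: Real value = nominal / (1 + inflation)^years
Price level: (1 + 0.0497)^10 = 1.624247
Real value = $1,900.00 / 1.624247 = $1,169.77

$1,169.77


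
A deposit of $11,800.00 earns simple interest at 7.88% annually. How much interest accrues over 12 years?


Formula: I = P * r * t
Substituting: I = $11,800.00 * 0.0788 * 12
Step: I = $11,800.00 * 0.9456
I = $11,158.08

$11,158.08


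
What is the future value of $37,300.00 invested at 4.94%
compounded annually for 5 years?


Formula: FV = P * (1 + r)^n
Substituting: FV = $37,300.00 * (1 + 0.0494)^5
Growth factor: (1.0494)^5 = 1.272639
FV = $37,300.00 * 1.272639 = $47,469.44

$47,469.44


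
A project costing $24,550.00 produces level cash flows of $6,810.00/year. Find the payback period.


Formula: Payback = investment / annual cash flow
Substituting: Payback = $24,550.00 / $6,810.00
Payback = 3.605 years

3.605 years


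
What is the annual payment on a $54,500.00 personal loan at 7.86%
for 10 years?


Formula: PMT = PV * r / (1 - (1+r)^(-n))
Denominator: 1 - (1 + 0.0786)^(-10) = 0.530759
Numerator: $54,500.00 * 0.0786 = 4283.7
PMT = 4283.7 / 0.530759 = $8,070.89

$8,070.89


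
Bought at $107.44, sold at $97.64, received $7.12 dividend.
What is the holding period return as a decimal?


Formula: HPR = (P1 - P0 + D) / P0
Gain: $97.64 - $107.44 + $7.12 = -$2.68
HPR = -$2.68 / $107.44 = -0.0249

-0.0249


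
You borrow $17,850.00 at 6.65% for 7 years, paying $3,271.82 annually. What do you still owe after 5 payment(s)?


Formula: Balance = PV*(1+r)^k - PMT*((1+r)^k - 1)/r
Growth: (1 + 0.0665)^5 = 1.379762
Accumulated factor: ((1+r)^k - 1)/r = 5.710712
Balance = $17,850.00 * 1.379762 - $3,271.82 * 5.710712
Balance = $5,944.34

$5,944.34


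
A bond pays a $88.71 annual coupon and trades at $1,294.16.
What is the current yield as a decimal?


Formula: Current yield = annual coupon / price
Substituting: CY = $88.71 / $1,294.16
CY = 0.068546

0.068546


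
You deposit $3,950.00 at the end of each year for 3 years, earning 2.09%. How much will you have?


Formula: FV = PMT * ((1+r)^n - 1) / r
Growth factor: (1 + 0.0209)^3 = 1.06402
Numerator: 1.06402 - 1 = 0.06402
FV = $3,950.00 * 0.06402 / 0.0209 = $12,099.39

$12,099.39


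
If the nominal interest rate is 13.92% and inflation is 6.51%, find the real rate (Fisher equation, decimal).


Formula: (1 + r_real) = (1 + r_nom) / (1 + inflation)
Substituting: (1 + r_real) = 1.1392 / 1.0651
(1 + r_real) = 1.069571
r_real = 1.069571 - 1 = 0.069571

0.069571


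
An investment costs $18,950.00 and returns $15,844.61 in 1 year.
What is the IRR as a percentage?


Formula: IRR = C1/C0 - 1
Substituting: IRR = $15,844.61 / $18,950.00 - 1
Ratio: 0.836127 - 1 = -0.163873
IRR = -16.3873%

-16.3873%


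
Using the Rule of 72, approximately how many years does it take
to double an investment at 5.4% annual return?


Formula: Years ≈ 72 / r
Substituting: Years ≈ 72 / 5.4
Years ≈ 13.3

13.3 years


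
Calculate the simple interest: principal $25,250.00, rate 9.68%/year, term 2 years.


Formula: I = P * r * t
Substituting: I = $25,250.00 * 0.0968 * 2
Step: I = $25,250.00 * 0.1936
I = $4,888.40

$4,888.40


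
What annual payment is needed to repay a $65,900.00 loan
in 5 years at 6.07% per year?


Formula: PMT = PV * r / (1 - (1+r)^(-n))
Denominator: 1 - (1 + 0.0607)^(-5) = 0.255204
Numerator: $65,900.00 * 0.0607 = 4000.13
PMT = 4000.13 / 0.255204 = $15,674.23

$15,674.23


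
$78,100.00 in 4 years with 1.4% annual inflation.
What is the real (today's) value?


Formula: Real value = nominal / (1 + inflation)^years
Price level: (1 + 0.014)^4 = 1.057187
Real value = $78,100.00 / 1.057187 = $73,875.29

$73,875.29


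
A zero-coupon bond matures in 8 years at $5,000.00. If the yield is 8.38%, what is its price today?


Formula: Price = FV / (1 + r)^n
Substituting: Price = $5,000.00 / (1 + 0.0838)^8
Discount factor: (1.0838)^8 = 1.903677
Price = $5,000.00 / 1.903677 = $2,626.50

$2,626.50


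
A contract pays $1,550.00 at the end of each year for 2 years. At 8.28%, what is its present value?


Formula: PV = PMT * (1 - (1+r)^(-n)) / r
Discount factor: (1 + 0.0828)^(-2) = 0.852911
Bracket: 1 - 0.852911 = 0.147089
PV = $1,550.00 * 0.147089 / 0.0828 = $2,753.49

$2,753.49


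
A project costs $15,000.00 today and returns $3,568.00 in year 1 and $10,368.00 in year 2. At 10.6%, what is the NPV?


Formula: NPV = C0 + C1/(1+r) + C2/(1+r)^2
Discount C1: $3,568.00 / (1 + 0.106) = $3,226.04
Discount C2: $10,368.00 / (1 + 0.106)^2 = $8,475.88
NPV = -$15,000.00 + $3,226.04 + $8,475.88 = -$3,298.08

-$3,298.08


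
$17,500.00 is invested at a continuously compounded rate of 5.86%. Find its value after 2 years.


Formula: FV = P * e^(r*t)
Exponent: r*t = 0.0586 * 2 = 0.1172
e^(0.1172) = 1.124344
FV = $17,500.00 * 1.124344 = $19,676.02

$19,676.02


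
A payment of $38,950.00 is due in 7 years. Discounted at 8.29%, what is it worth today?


Formula: PV = FV / (1 + r)^n
Substituting: PV = $38,950.00 / (1 + 0.0829)^7
Discount factor: (1.0829)^7 = 1.746298
PV = $38,950.00 / 1.746298 = $22,304.32

$22,304.32


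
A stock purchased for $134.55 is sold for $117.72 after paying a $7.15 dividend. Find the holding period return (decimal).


Formula: HPR = (P1 - P0 + D) / P0
Gain: $117.72 - $134.55 + $7.15 = -$9.68
HPR = -$9.68 / $134.55 = -0.0719

-0.0719


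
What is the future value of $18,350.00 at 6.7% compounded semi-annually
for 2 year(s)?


Formula: FV = P * (1 + r/m)^(m*t)
Period rate: r/m = 0.067 / 2 = 0.0335
Total periods: m*t = 2 * 2 = 4
Growth factor: (1 + 0.0335)^4 = 1.140885
FV = $18,350.00 * 1.140885 = $20,935.24

$20,935.24


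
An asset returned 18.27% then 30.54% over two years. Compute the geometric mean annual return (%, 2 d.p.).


Formula: Geometric mean = ((1+r1)*(1+r2))^(1/2) - 1
Product: (1 + 0.1827) * (1 + 0.3054) = 1.1827 * 1.3054 = 1.543897
Square root: 1.543897^0.5 = 1.242536
Geometric mean = 1.242536 - 1 = 0.242536
As percentage: 24.25%

24.25%


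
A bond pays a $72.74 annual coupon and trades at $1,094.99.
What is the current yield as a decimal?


Formula: Current yield = annual coupon / price
Substituting: CY = $72.74 / $1,094.99
CY = 0.06643

0.06643


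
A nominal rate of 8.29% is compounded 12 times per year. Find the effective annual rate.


Formula: EAR = (1 + r/m)^m - 1
Period rate: r/m = 0.0829 / 12 = 0.006908
Compounding: (1 + 0.006908)^12 = 1.086124
EAR = 1.086124 - 1 = 0.086124

0.086124


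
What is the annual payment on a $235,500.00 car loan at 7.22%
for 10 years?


Formula: PMT = PV * r / (1 - (1+r)^(-n))
Denominator: 1 - (1 + 0.0722)^(-10) = 0.501986
Numerator: $235,500.00 * 0.0722 = 17003.1
PMT = 17003.1 / 0.501986 = $33,871.69

$33,871.69


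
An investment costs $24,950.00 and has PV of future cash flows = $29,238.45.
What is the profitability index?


Formula: PI = PV(cash flows) / initial investment
Substituting: PI = $29,238.45 / $24,950.00
PI = 1.1719

1.1719


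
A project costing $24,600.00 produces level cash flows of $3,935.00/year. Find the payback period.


Formula: Payback = investment / annual cash flow
Substituting: Payback = $24,600.00 / $3,935.00
Payback = 6.2516 years

6.2516 years


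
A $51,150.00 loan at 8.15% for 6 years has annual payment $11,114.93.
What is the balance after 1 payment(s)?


Formula: Balance = PV*(1+r)^k - PMT*((1+r)^k - 1)/r
Growth: (1 + 0.0815)^1 = 1.0815
Accumulated factor: ((1+r)^k - 1)/r = 1.0
Balance = $51,150.00 * 1.0815 - $11,114.93 * 1.0
Balance = $44,203.80

$44,203.80


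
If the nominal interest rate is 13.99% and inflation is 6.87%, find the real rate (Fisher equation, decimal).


Formula: (1 + r_real) = (1 + r_nom) / (1 + inflation)
Substituting: (1 + r_real) = 1.1399 / 1.0687
(1 + r_real) = 1.066623
r_real = 1.066623 - 1 = 0.066623

0.066623


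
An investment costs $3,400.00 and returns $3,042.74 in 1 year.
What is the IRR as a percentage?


Formula: IRR = C1/C0 - 1
Substituting: IRR = $3,042.74 / $3,400.00 - 1
Ratio: 0.894924 - 1 = -0.105076
IRR = -10.5076%

-10.5076%


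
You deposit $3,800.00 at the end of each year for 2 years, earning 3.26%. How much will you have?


Formula: FV = PMT * ((1+r)^n - 1) / r
Growth factor: (1 + 0.0326)^2 = 1.066263
Numerator: 1.066263 - 1 = 0.066263
FV = $3,800.00 * 0.066263 / 0.0326 = $7,723.88

$7,723.88


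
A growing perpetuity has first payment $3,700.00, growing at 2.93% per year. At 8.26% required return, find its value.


Formula: PV = C / (r - g)
Spread: r - g = 0.0826 - 0.0293 = 0.0533
Substituting: PV = $3,700.00 / 0.0533
PV = $69,418.39

$69,418.39


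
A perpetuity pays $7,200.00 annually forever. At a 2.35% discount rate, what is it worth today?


Formula: PV = C / r
Substituting: PV = $7,200.00 / 0.0235
PV = $306,382.98

$306,382.98


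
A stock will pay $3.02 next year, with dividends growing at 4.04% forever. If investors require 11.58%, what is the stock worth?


Formula: P = D1 / (r - g)
Spread: r - g = 0.1158 - 0.0404 = 0.0754
Substituting: P = $3.02 / 0.0754
P = $40.05

$40.05


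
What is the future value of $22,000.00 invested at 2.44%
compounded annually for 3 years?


Formula: FV = P * (1 + r)^n
Substituting: FV = $22,000.00 * (1 + 0.0244)^3
Growth factor: (1.0244)^3 = 1.075001
FV = $22,000.00 * 1.075001 = $23,650.01

$23,650.01


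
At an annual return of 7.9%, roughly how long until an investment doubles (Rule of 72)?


Formula: Years ≈ 72 / r
Substituting: Years ≈ 72 / 7.9
Years ≈ 9.1

9.1 years


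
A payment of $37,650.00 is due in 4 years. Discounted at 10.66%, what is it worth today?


Formula: PV = FV / (1 + r)^n
Substituting: PV = $37,650.00 / (1 + 0.1066)^4
Discount factor: (1.1066)^4 = 1.499556
PV = $37,650.00 / 1.499556 = $25,107.43

$25,107.43


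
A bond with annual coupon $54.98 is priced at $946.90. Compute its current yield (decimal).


Formula: Current yield = annual coupon / price
Substituting: CY = $54.98 / $946.90
CY = 0.058063

0.058063


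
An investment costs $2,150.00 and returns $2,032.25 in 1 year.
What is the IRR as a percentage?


Formula: IRR = C1/C0 - 1
Substituting: IRR = $2,032.25 / $2,150.00 - 1
Ratio: 0.945233 - 1 = -0.054767
IRR = -5.4767%

-5.4767%


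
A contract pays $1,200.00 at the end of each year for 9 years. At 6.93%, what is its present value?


Formula: PV = PMT * (1 - (1+r)^(-n)) / r
Discount factor: (1 + 0.0693)^(-9) = 0.547147
Bracket: 1 - 0.547147 = 0.452853
PV = $1,200.00 * 0.452853 / 0.0693 = $7,841.61

$7,841.61


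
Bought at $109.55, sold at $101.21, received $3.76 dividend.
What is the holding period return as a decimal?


Formula: HPR = (P1 - P0 + D) / P0
Gain: $101.21 - $109.55 + $3.76 = -$4.58
HPR = -$4.58 / $109.55 = -0.0418

-0.0418


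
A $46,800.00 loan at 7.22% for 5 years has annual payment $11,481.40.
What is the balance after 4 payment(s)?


Formula: Balance = PV*(1+r)^k - PMT*((1+r)^k - 1)/r
Growth: (1 + 0.0722)^4 = 1.32161
Accumulated factor: ((1+r)^k - 1)/r = 4.454428
Balance = $46,800.00 * 1.32161 - $11,481.40 * 4.454428
Balance = $10,708.27

$10,708.27


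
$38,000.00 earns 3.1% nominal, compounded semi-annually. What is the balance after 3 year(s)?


Formula: FV = P * (1 + r/m)^(m*t)
Period rate: r/m = 0.031 / 2 = 0.0155
Total periods: m*t = 2 * 3 = 6
Growth factor: (1 + 0.0155)^6 = 1.096679
FV = $38,000.00 * 1.096679 = $41,673.81

$41,673.81


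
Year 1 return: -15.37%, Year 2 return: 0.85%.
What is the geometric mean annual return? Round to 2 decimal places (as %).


Formula: Geometric mean = ((1+r1)*(1+r2))^(1/2) - 1
Product: (1 + -0.1537) * (1 + 0.0085) = 0.8463 * 1.0085 = 0.853494
Square root: 0.853494^0.5 = 0.923847
Geometric mean = 0.923847 - 1 = -0.076153
As percentage: -7.62%

-7.62%


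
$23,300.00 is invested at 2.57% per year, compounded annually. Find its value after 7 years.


Formula: FV = P * (1 + r)^n
Substituting: FV = $23,300.00 * (1 + 0.0257)^7
Growth factor: (1.0257)^7 = 1.19438
FV = $23,300.00 * 1.19438 = $27,829.05

$27,829.05


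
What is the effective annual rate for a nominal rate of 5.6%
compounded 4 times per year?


Formula: EAR = (1 + r/m)^m - 1
Period rate: r/m = 0.056 / 4 = 0.014
Compounding: (1 + 0.014)^4 = 1.057187
EAR = 1.057187 - 1 = 0.057187

0.057187


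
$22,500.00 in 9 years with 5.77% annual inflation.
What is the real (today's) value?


Formula: Real value = nominal / (1 + inflation)^years
Price level: (1 + 0.0577)^9 = 1.656771
Real value = $22,500.00 / 1.656771 = $13,580.63

$13,580.63


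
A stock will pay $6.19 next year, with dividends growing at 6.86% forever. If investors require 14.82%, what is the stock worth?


Formula: P = D1 / (r - g)
Spread: r - g = 0.1482 - 0.0686 = 0.0796
Substituting: P = $6.19 / 0.0796
P = $77.76

$77.76


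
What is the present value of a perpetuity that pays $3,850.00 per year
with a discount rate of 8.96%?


Formula: PV = C / r
Substituting: PV = $3,850.00 / 0.0896
PV = $42,968.75

$42,968.75


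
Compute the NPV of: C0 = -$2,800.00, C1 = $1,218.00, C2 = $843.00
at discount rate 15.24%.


Formula: NPV = C0 + C1/(1+r) + C2/(1+r)^2
Discount C1: $1,218.00 / (1 + 0.1524) = $1,056.92
Discount C2: $843.00 / (1 + 0.1524)^2 = $634.78
NPV = -$2,800.00 + $1,056.92 + $634.78 = -$1,108.30

-$1,108.30


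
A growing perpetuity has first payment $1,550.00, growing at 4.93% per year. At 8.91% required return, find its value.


Formula: PV = C / (r - g)
Spread: r - g = 0.0891 - 0.0493 = 0.0398
Substituting: PV = $1,550.00 / 0.0398
PV = $38,944.72

$38,944.72


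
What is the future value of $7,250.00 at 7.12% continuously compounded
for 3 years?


Formula: FV = P * e^(r*t)
Exponent: r*t = 0.0712 * 3 = 0.2136
e^(0.2136) = 1.238127
FV = $7,250.00 * 1.238127 = $8,976.42

$8,976.42


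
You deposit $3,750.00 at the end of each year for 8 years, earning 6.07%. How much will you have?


Formula: FV = PMT * ((1+r)^n - 1) / r
Growth factor: (1 + 0.0607)^8 = 1.602288
Numerator: 1.602288 - 1 = 0.602288
FV = $3,750.00 * 0.602288 / 0.0607 = $37,208.89

$37,208.89


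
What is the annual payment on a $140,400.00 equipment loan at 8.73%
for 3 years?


Formula: PMT = PV * r / (1 - (1+r)^(-n))
Denominator: 1 - (1 + 0.0873)^(-3) = 0.22205
Numerator: $140,400.00 * 0.0873 = 12256.92
PMT = 12256.92 / 0.22205 = $55,198.99

$55,198.99


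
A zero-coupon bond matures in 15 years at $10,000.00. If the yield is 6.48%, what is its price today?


Formula: Price = FV / (1 + r)^n
Substituting: Price = $10,000.00 / (1 + 0.0648)^15
Discount factor: (1.0648)^15 = 2.564606
Price = $10,000.00 / 2.564606 = $3,899.23

$3,899.23


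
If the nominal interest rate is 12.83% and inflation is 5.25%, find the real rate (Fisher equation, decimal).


Formula: (1 + r_real) = (1 + r_nom) / (1 + inflation)
Substituting: (1 + r_real) = 1.1283 / 1.0525
(1 + r_real) = 1.072019
r_real = 1.072019 - 1 = 0.072019

0.072019


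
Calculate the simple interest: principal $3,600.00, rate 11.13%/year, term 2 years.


Formula: I = P * r * t
Substituting: I = $3,600.00 * 0.1113 * 2
Step: I = $3,600.00 * 0.2226
I = $801.36

$801.36


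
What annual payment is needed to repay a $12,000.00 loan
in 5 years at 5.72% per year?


Formula: PMT = PV * r / (1 - (1+r)^(-n))
Denominator: 1 - (1 + 0.0572)^(-5) = 0.242794
Numerator: $12,000.00 * 0.0572 = 686.4
PMT = 686.4 / 0.242794 = $2,827.09

$2,827.09


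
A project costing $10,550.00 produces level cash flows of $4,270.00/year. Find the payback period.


Formula: Payback = investment / annual cash flow
Substituting: Payback = $10,550.00 / $4,270.00
Payback = 2.4707 years

2.4707 years


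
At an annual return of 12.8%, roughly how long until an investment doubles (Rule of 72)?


Formula: Years ≈ 72 / r
Substituting: Years ≈ 72 / 12.8
Years ≈ 5.6

5.6 years


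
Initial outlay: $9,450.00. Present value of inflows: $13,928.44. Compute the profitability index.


Formula: PI = PV(cash flows) / initial investment
Substituting: PI = $13,928.44 / $9,450.00
PI = 1.4739

1.4739


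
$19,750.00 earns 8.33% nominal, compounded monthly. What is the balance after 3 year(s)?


Formula: FV = P * (1 + r/m)^(m*t)
Period rate: r/m = 0.0833 / 12 = 0.006942
Total periods: m*t = 12 * 3 = 36
Growth factor: (1 + 0.006942)^36 = 1.282789
FV = $19,750.00 * 1.282789 = $25,335.08

$25,335.08


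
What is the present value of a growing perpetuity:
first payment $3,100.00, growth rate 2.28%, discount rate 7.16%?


Formula: PV = C / (r - g)
Spread: r - g = 0.0716 - 0.0228 = 0.0488
Substituting: PV = $3,100.00 / 0.0488
PV = $63,524.59

$63,524.59


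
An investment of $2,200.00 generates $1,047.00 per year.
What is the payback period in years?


Formula: Payback = investment / annual cash flow
Substituting: Payback = $2,200.00 / $1,047.00
Payback = 2.1012 years

2.1012 years


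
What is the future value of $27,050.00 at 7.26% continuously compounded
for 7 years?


Formula: FV = P * e^(r*t)
Exponent: r*t = 0.0726 * 7 = 0.5082
e^(0.5082) = 1.662296
FV = $27,050.00 * 1.662296 = $44,965.12

$44,965.12


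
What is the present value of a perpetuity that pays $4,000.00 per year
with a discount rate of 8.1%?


Formula: PV = C / r
Substituting: PV = $4,000.00 / 0.081
PV = $49,382.72

$49,382.72


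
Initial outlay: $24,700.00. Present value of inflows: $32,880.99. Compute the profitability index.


Formula: PI = PV(cash flows) / initial investment
Substituting: PI = $32,880.99 / $24,700.00
PI = 1.3312

1.3312


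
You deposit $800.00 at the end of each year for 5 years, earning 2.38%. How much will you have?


Formula: FV = PMT * ((1+r)^n - 1) / r
Growth factor: (1 + 0.0238)^5 = 1.124801
Numerator: 1.124801 - 1 = 0.124801
FV = $800.00 * 0.124801 / 0.0238 = $4,194.99

$4,194.99


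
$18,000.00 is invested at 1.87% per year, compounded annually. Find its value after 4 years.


Formula: FV = P * (1 + r)^n
Substituting: FV = $18,000.00 * (1 + 0.0187)^4
Growth factor: (1.0187)^4 = 1.076924
FV = $18,000.00 * 1.076924 = $19,384.64

$19,384.64


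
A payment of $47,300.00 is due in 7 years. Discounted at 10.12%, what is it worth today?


Formula: PV = FV / (1 + r)^n
Substituting: PV = $47,300.00 / (1 + 0.1012)^7
Discount factor: (1.1012)^7 = 1.963647
PV = $47,300.00 / 1.963647 = $24,087.83

$24,087.83


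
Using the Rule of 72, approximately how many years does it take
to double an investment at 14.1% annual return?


Formula: Years ≈ 72 / r
Substituting: Years ≈ 72 / 14.1
Years ≈ 5.1

5.1 years


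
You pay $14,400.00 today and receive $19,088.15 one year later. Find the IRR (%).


Formula: IRR = C1/C0 - 1
Substituting: IRR = $19,088.15 / $14,400.00 - 1
Ratio: 1.325566 - 1 = 0.325566
IRR = 32.5566%

32.5566%


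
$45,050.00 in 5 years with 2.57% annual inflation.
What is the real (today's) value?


Formula: Real value = nominal / (1 + inflation)^years
Price level: (1 + 0.0257)^5 = 1.135277
Real value = $45,050.00 / 1.135277 = $39,681.95

$39,681.95


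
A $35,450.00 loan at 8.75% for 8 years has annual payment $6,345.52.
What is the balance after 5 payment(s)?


Formula: Balance = PV*(1+r)^k - PMT*((1+r)^k - 1)/r
Growth: (1 + 0.0875)^5 = 1.52106
Accumulated factor: ((1+r)^k - 1)/r = 5.954971
Balance = $35,450.00 * 1.52106 - $6,345.52 * 5.954971
Balance = $16,134.19

$16,134.19


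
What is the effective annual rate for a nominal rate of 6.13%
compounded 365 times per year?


Formula: EAR = (1 + r/m)^m - 1
Period rate: r/m = 0.0613 / 365 = 0.000168
Compounding: (1 + 0.000168)^365 = 1.063212
EAR = 1.063212 - 1 = 0.063212

0.063212


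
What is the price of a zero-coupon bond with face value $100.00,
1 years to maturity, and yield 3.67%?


Formula: Price = FV / (1 + r)^n
Substituting: Price = $100.00 / (1 + 0.0367)^1
Discount factor: (1.0367)^1 = 1.0367
Price = $100.00 / 1.0367 = $96.46

$96.46


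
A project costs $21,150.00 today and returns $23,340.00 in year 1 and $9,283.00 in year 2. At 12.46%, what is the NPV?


Formula: NPV = C0 + C1/(1+r) + C2/(1+r)^2
Discount C1: $23,340.00 / (1 + 0.1246) = $20,754.05
Discount C2: $9,283.00 / (1 + 0.1246)^2 = $7,339.93
NPV = -$21,150.00 + $20,754.05 + $7,339.93 = $6,943.98

$6,943.98


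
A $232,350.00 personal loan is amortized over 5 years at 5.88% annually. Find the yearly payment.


Formula: PMT = PV * r / (1 - (1+r)^(-n))
Denominator: 1 - (1 + 0.0588)^(-5) = 0.248498
Numerator: $232,350.00 * 0.0588 = 13662.18
PMT = 13662.18 / 0.248498 = $54,979.11

$54,979.11


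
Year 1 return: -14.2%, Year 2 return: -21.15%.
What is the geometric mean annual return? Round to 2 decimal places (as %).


Formula: Geometric mean = ((1+r1)*(1+r2))^(1/2) - 1
Product: (1 + -0.142) * (1 + -0.2115) = 0.858 * 0.7885 = 0.676533
Square root: 0.676533^0.5 = 0.822516
Geometric mean = 0.822516 - 1 = -0.177484
As percentage: -17.75%

-17.75%


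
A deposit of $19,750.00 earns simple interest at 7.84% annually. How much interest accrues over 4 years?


Formula: I = P * r * t
Substituting: I = $19,750.00 * 0.0784 * 4
Step: I = $19,750.00 * 0.3136
I = $6,193.60

$6,193.60


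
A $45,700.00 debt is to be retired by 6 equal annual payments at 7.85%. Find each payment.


Formula: PMT = PV * r / (1 - (1+r)^(-n))
Denominator: 1 - (1 + 0.0785)^(-6) = 0.364553
Numerator: $45,700.00 * 0.0785 = 3587.45
PMT = 3587.45 / 0.364553 = $9,840.67

$9,840.67


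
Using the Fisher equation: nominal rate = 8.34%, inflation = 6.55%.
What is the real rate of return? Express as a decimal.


Formula: (1 + r_real) = (1 + r_nom) / (1 + inflation)
Substituting: (1 + r_real) = 1.0834 / 1.0655
(1 + r_real) = 1.0168
r_real = 1.0168 - 1 = 0.0168

0.0168


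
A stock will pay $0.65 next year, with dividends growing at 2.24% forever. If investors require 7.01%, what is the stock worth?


Formula: P = D1 / (r - g)
Spread: r - g = 0.0701 - 0.0224 = 0.0477
Substituting: P = $0.65 / 0.0477
P = $13.63

$13.63


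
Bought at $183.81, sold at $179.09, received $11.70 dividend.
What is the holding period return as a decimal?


Formula: HPR = (P1 - P0 + D) / P0
Gain: $179.09 - $183.81 + $11.70 = $6.98
HPR = $6.98 / $183.81 = 0.038

0.038


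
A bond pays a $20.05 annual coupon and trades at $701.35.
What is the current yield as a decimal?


Formula: Current yield = annual coupon / price
Substituting: CY = $20.05 / $701.35
CY = 0.028588

0.028588


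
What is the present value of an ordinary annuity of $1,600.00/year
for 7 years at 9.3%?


Formula: PV = PMT * (1 - (1+r)^(-n)) / r
Discount factor: (1 + 0.093)^(-7) = 0.53661
Bracket: 1 - 0.53661 = 0.46339
PV = $1,600.00 * 0.46339 / 0.093 = $7,972.30

$7,972.30


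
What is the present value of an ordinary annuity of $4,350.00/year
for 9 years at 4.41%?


Formula: PV = PMT * (1 - (1+r)^(-n)) / r
Discount factor: (1 + 0.0441)^(-9) = 0.678143
Bracket: 1 - 0.678143 = 0.321857
PV = $4,350.00 * 0.321857 / 0.0441 = $31,747.82

$31,747.82


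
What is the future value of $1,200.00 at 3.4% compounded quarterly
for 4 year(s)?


Formula: FV = P * (1 + r/m)^(m*t)
Period rate: r/m = 0.034 / 4 = 0.0085
Total periods: m*t = 4 * 4 = 16
Growth factor: (1 + 0.0085)^16 = 1.145024
FV = $1,200.00 * 1.145024 = $1,374.03

$1,374.03


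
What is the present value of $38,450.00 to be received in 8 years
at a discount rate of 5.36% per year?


Formula: PV = FV / (1 + r)^n
Substituting: PV = $38,450.00 / (1 + 0.0536)^8
Discount factor: (1.0536)^8 = 1.51847
PV = $38,450.00 / 1.51847 = $25,321.55

$25,321.55


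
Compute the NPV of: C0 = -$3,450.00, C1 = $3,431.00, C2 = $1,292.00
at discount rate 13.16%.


Formula: NPV = C0 + C1/(1+r) + C2/(1+r)^2
Discount C1: $3,431.00 / (1 + 0.1316) = $3,031.99
Discount C2: $1,292.00 / (1 + 0.1316)^2 = $1,008.97
NPV = -$3,450.00 + $3,031.99 + $1,008.97 = $590.96

$590.96


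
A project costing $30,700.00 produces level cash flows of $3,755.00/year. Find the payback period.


Formula: Payback = investment / annual cash flow
Substituting: Payback = $30,700.00 / $3,755.00
Payback = 8.1758 years

8.1758 years


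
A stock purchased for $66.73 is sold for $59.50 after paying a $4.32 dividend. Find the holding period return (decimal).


Formula: HPR = (P1 - P0 + D) / P0
Gain: $59.50 - $66.73 + $4.32 = -$2.91
HPR = -$2.91 / $66.73 = -0.0436

-0.0436
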